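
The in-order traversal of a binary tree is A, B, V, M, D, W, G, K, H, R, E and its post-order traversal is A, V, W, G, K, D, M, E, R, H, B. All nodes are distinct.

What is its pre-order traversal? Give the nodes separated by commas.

B, A, H, M, V, D, K, G, W, R, E

The last element of post-order is the root; it splits in-order into left and right subtrees.
Root B: left subtree has 1 node {A}, right has 9 {V, M, D, W, G, K, H, R, E}.
  Root H: left subtree has 6 nodes {V, M, D, W, G, K}, right has 2 {R, E}.
    Root M: left subtree has 1 node {V}, right has 4 {D, W, G, K}.
      Root D: left subtree has 0 nodes { }, right has 3 {W, G, K}.
        Root K: left subtree has 2 nodes {W, G}, right has 0 { }.
          Root G: left subtree has 1 node {W}, right has 0 { }.
    Root R: left subtree has 0 nodes { }, right has 1 {E}.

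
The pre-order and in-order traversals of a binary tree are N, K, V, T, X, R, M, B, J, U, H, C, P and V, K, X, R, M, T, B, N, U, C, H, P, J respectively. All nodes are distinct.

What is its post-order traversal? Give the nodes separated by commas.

The first element of pre-order is the root; it splits in-order into left and right subtrees.
Root N: left subtree has 7 nodes {V, K, X, R, M, T, B}, right has 5 {U, C, H, P, J}.
  Root K: left subtree has 1 node {V}, right has 5 {X, R, M, T, B}.
    Root T: left subtree has 3 nodes {X, R, M}, right has 1 {B}.
      Root X: left subtree has 0 nodes { }, right has 2 {R, M}.
        Root R: left subtree has 0 nodes { }, right has 1 {M}.
  Root J: left subtree has 4 nodes {U, C, H, P}, right has 0 { }.
    Root U: left subtree has 0 nodes { }, right has 3 {C, H, P}.
      Root H: left subtree has 1 node {C}, right has 1 {P}.

V, M, R, X, B, T, K, C, P, H, U, J, N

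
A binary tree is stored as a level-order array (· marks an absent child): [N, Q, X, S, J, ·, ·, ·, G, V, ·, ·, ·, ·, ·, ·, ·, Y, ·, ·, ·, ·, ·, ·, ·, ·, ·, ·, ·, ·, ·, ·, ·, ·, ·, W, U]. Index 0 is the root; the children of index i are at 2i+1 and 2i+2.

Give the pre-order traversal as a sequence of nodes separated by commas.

Pre-order visits the node, then its left subtree, then its right subtree.
Visit N.
At N: go left to Q.
  Visit Q.
  At Q: go left to S.
    Visit S.
    At S: no left child.
    At S: go right to G.
      Visit G.
      At G: go left to Y.
        Visit Y.
        At Y: go left to W.
          W is a leaf — visit W.
        At Y: go right to U.
          U is a leaf — visit U.
      At G: no right child.
  At Q: go right to J.
    Visit J.
    At J: go left to V.
      V is a leaf — visit V.
    At J: no right child.
At N: go right to X.
  X is a leaf — visit X.

N, Q, S, G, Y, W, U, J, V, X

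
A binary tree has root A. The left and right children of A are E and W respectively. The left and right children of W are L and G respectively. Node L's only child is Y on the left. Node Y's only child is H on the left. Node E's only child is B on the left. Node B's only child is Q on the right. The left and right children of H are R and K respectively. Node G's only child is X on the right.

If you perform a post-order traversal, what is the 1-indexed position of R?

4

Post-order visits the left subtree, then the right subtree, then the node.
At A: go left to E.
  At E: go left to B.
    At B: no left child.
    At B: go right to Q.
      Q is a leaf — visit Q.
    Visit B.
  At E: no right child.
  Visit E.
At A: go right to W.
  At W: go left to L.
    At L: go left to Y.
      At Y: go left to H.
        At H: go left to R.
          R is a leaf — visit R.
        At H: go right to K.
          K is a leaf — visit K.
        Visit H.
      At Y: no right child.
      Visit Y.
    At L: no right child.
    Visit L.
  At W: go right to G.
    At G: no left child.
    At G: go right to X.
      X is a leaf — visit X.
    Visit G.
  Visit W.
Visit A.
Full post-order sequence: Q, B, E, R, K, H, Y, L, X, G, W, A.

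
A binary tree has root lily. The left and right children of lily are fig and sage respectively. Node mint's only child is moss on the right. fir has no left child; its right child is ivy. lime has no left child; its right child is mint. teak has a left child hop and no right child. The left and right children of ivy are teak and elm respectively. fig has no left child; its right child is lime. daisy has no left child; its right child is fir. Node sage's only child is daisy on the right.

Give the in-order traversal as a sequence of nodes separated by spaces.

In-order visits the left subtree, then the node, then the right subtree.
At lily: go left to fig.
  At fig: no left child.
  Visit fig.
  At fig: go right to lime.
    At lime: no left child.
    Visit lime.
    At lime: go right to mint.
      At mint: no left child.
      Visit mint.
      At mint: go right to moss.
        moss is a leaf — visit moss.
Visit lily.
At lily: go right to sage.
  At sage: no left child.
  Visit sage.
  At sage: go right to daisy.
    At daisy: no left child.
    Visit daisy.
    At daisy: go right to fir.
      At fir: no left child.
      Visit fir.
      At fir: go right to ivy.
        At ivy: go left to teak.
          At teak: go left to hop.
            hop is a leaf — visit hop.
          Visit teak.
          At teak: no right child.
        Visit ivy.
        At ivy: go right to elm.
          elm is a leaf — visit elm.

fig lime mint moss lily sage daisy fir hop teak ivy elm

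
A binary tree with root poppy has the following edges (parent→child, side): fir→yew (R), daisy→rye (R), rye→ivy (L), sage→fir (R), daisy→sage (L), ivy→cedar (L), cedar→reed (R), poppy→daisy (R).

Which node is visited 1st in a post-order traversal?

yew

Post-order visits the left subtree, then the right subtree, then the node.
At poppy: no left child.
At poppy: go right to daisy.
  At daisy: go left to sage.
    At sage: no left child.
    At sage: go right to fir.
      At fir: no left child.
      At fir: go right to yew.
        yew is a leaf — visit yew.
      Visit fir.
    Visit sage.
  At daisy: go right to rye.
    At rye: go left to ivy.
      At ivy: go left to cedar.
        At cedar: no left child.
        At cedar: go right to reed.
          reed is a leaf — visit reed.
        Visit cedar.
      At ivy: no right child.
      Visit ivy.
    At rye: no right child.
    Visit rye.
  Visit daisy.
Visit poppy.
Full post-order sequence: yew, fir, sage, reed, cedar, ivy, rye, daisy, poppy.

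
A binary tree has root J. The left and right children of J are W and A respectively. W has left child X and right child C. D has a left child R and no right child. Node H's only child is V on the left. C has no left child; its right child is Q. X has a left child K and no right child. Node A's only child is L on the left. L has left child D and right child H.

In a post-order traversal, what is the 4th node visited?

C

Post-order visits the left subtree, then the right subtree, then the node.
At J: go left to W.
  At W: go left to X.
    At X: go left to K.
      K is a leaf — visit K.
    At X: no right child.
    Visit X.
  At W: go right to C.
    At C: no left child.
    At C: go right to Q.
      Q is a leaf — visit Q.
    Visit C.
  Visit W.
At J: go right to A.
  At A: go left to L.
    At L: go left to D.
      At D: go left to R.
        R is a leaf — visit R.
      At D: no right child.
      Visit D.
    At L: go right to H.
      At H: go left to V.
        V is a leaf — visit V.
      At H: no right child.
      Visit H.
    Visit L.
  At A: no right child.
  Visit A.
Visit J.
Full post-order sequence: K, X, Q, C, W, R, D, V, H, L, A, J.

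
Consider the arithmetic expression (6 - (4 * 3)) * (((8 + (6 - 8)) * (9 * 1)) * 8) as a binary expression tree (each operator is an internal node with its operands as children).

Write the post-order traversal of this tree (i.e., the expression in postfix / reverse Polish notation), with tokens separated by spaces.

6 4 3 * - 8 6 8 - + 9 1 * * 8 * *

Post-order on an expression tree gives postfix notation: for each operator, emit left operand, right operand, then the operator.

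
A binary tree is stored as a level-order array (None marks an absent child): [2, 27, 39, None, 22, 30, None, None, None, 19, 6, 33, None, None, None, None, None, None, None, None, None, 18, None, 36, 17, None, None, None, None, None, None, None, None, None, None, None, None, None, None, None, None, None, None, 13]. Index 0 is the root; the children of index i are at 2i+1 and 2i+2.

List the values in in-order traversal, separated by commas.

In-order visits the left subtree, then the node, then the right subtree.
At 2: go left to 27.
  At 27: no left child.
  Visit 27.
  At 27: go right to 22.
    At 22: go left to 19.
      19 is a leaf — visit 19.
    Visit 22.
    At 22: go right to 6.
      At 6: go left to 18.
        At 18: go left to 13.
          13 is a leaf — visit 13.
        Visit 18.
        At 18: no right child.
      Visit 6.
      At 6: no right child.
Visit 2.
At 2: go right to 39.
  At 39: go left to 30.
    At 30: go left to 33.
      At 33: go left to 36.
        36 is a leaf — visit 36.
      Visit 33.
      At 33: go right to 17.
        17 is a leaf — visit 17.
    Visit 30.
    At 30: no right child.
  Visit 39.
  At 39: no right child.

27, 19, 22, 13, 18, 6, 2, 36, 33, 17, 30, 39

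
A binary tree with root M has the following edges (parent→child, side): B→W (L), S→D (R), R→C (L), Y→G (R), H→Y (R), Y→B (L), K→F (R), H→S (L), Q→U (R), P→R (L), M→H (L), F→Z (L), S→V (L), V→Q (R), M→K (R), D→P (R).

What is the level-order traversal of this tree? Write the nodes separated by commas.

Level-order visits nodes level by level from the root, left to right within each level.
Level 0: M
Level 1: H, K
Level 2: S, Y, F
Level 3: V, D, B, G, Z
Level 4: Q, P, W
Level 5: U, R
Level 6: C

M, H, K, S, Y, F, V, D, B, G, Z, Q, P, W, U, R, C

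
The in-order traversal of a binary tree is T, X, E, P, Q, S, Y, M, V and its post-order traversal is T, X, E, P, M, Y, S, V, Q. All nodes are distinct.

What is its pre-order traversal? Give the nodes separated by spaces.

The last element of post-order is the root; it splits in-order into left and right subtrees.
Root Q: left subtree has 4 nodes {T, X, E, P}, right has 4 {S, Y, M, V}.
  Root P: left subtree has 3 nodes {T, X, E}, right has 0 { }.
    Root E: left subtree has 2 nodes {T, X}, right has 0 { }.
      Root X: left subtree has 1 node {T}, right has 0 { }.
  Root V: left subtree has 3 nodes {S, Y, M}, right has 0 { }.
    Root S: left subtree has 0 nodes { }, right has 2 {Y, M}.
      Root Y: left subtree has 0 nodes { }, right has 1 {M}.

Q P E X T V S Y M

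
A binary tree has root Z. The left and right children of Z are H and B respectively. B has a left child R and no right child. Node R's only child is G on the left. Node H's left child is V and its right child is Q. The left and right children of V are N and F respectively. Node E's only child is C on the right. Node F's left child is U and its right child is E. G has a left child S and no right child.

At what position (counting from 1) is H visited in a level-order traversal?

Level-order visits nodes level by level from the root, left to right within each level.
Level 0: Z
Level 1: H, B
Level 2: V, Q, R
Level 3: N, F, G
Level 4: U, E, S
Level 5: C
Full level-order sequence: Z, H, B, V, Q, R, N, F, G, U, E, S, C.

2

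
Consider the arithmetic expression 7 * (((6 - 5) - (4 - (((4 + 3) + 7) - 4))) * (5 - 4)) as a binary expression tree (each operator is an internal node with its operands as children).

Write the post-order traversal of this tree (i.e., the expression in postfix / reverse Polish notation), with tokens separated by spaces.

Post-order on an expression tree gives postfix notation: for each operator, emit left operand, right operand, then the operator.

7 6 5 - 4 4 3 + 7 + 4 - - - 5 4 - * *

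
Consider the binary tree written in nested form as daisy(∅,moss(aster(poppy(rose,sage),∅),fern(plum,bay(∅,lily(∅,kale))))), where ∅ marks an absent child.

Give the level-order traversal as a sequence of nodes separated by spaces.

daisy moss aster fern poppy plum bay rose sage lily kale

Level-order visits nodes level by level from the root, left to right within each level.
Level 0: daisy
Level 1: moss
Level 2: aster, fern
Level 3: poppy, plum, bay
Level 4: rose, sage, lily
Level 5: kale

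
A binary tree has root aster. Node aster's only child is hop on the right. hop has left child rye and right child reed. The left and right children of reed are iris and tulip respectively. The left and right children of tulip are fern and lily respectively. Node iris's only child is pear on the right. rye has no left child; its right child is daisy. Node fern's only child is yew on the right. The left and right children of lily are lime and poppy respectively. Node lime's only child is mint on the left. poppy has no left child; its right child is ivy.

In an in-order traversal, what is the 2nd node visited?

In-order visits the left subtree, then the node, then the right subtree.
At aster: no left child.
Visit aster.
At aster: go right to hop.
  At hop: go left to rye.
    At rye: no left child.
    Visit rye.
    At rye: go right to daisy.
      daisy is a leaf — visit daisy.
  Visit hop.
  At hop: go right to reed.
    At reed: go left to iris.
      At iris: no left child.
      Visit iris.
      At iris: go right to pear.
        pear is a leaf — visit pear.
    Visit reed.
    At reed: go right to tulip.
      At tulip: go left to fern.
        At fern: no left child.
        Visit fern.
        At fern: go right to yew.
          yew is a leaf — visit yew.
      Visit tulip.
      At tulip: go right to lily.
        At lily: go left to lime.
          At lime: go left to mint.
            mint is a leaf — visit mint.
          Visit lime.
          At lime: no right child.
        Visit lily.
        At lily: go right to poppy.
          At poppy: no left child.
          Visit poppy.
          At poppy: go right to ivy.
            ivy is a leaf — visit ivy.
Full in-order sequence: aster, rye, daisy, hop, iris, pear, reed, fern, yew, tulip, mint, lime, lily, poppy, ivy.

rye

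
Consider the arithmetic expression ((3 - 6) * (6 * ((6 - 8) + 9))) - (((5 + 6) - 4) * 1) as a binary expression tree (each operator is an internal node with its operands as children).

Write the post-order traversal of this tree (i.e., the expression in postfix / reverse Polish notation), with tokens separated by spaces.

Post-order on an expression tree gives postfix notation: for each operator, emit left operand, right operand, then the operator.

3 6 - 6 6 8 - 9 + * * 5 6 + 4 - 1 * -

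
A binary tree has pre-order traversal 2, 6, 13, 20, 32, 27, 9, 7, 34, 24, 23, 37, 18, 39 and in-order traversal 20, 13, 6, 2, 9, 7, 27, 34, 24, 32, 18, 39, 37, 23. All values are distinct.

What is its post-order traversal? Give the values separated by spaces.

The first element of pre-order is the root; it splits in-order into left and right subtrees.
Root 2: left subtree has 3 nodes {20, 13, 6}, right has 10 {9, 7, 27, 34, 24, 32, 18, 39, 37, 23}.
  Root 6: left subtree has 2 nodes {20, 13}, right has 0 { }.
    Root 13: left subtree has 1 node {20}, right has 0 { }.
  Root 32: left subtree has 5 nodes {9, 7, 27, 34, 24}, right has 4 {18, 39, 37, 23}.
    Root 27: left subtree has 2 nodes {9, 7}, right has 2 {34, 24}.
      Root 9: left subtree has 0 nodes { }, right has 1 {7}.
      Root 34: left subtree has 0 nodes { }, right has 1 {24}.
    Root 23: left subtree has 3 nodes {18, 39, 37}, right has 0 { }.
      Root 37: left subtree has 2 nodes {18, 39}, right has 0 { }.
        Root 18: left subtree has 0 nodes { }, right has 1 {39}.

20 13 6 7 9 24 34 27 39 18 37 23 32 2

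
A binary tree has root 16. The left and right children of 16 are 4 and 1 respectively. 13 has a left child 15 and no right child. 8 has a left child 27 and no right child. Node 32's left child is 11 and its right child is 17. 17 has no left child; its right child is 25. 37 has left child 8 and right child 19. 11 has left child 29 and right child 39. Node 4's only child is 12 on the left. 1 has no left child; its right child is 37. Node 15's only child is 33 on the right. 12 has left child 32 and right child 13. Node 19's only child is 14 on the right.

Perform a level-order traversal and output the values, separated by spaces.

Level-order visits nodes level by level from the root, left to right within each level.
Level 0: 16
Level 1: 4, 1
Level 2: 12, 37
Level 3: 32, 13, 8, 19
Level 4: 11, 17, 15, 27, 14
Level 5: 29, 39, 25, 33

16 4 1 12 37 32 13 8 19 11 17 15 27 14 29 39 25 33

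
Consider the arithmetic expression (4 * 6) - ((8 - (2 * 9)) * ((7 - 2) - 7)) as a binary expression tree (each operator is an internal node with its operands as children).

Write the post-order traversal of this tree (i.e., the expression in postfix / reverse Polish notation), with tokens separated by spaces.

Post-order on an expression tree gives postfix notation: for each operator, emit left operand, right operand, then the operator.

4 6 * 8 2 9 * - 7 2 - 7 - * -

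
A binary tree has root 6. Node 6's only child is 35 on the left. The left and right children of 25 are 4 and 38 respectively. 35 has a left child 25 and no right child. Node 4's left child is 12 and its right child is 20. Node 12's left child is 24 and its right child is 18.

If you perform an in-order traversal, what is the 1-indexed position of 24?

1

In-order visits the left subtree, then the node, then the right subtree.
At 6: go left to 35.
  At 35: go left to 25.
    At 25: go left to 4.
      At 4: go left to 12.
        At 12: go left to 24.
          24 is a leaf — visit 24.
        Visit 12.
        At 12: go right to 18.
          18 is a leaf — visit 18.
      Visit 4.
      At 4: go right to 20.
        20 is a leaf — visit 20.
    Visit 25.
    At 25: go right to 38.
      38 is a leaf — visit 38.
  Visit 35.
  At 35: no right child.
Visit 6.
At 6: no right child.
Full in-order sequence: 24, 12, 18, 4, 20, 25, 38, 35, 6.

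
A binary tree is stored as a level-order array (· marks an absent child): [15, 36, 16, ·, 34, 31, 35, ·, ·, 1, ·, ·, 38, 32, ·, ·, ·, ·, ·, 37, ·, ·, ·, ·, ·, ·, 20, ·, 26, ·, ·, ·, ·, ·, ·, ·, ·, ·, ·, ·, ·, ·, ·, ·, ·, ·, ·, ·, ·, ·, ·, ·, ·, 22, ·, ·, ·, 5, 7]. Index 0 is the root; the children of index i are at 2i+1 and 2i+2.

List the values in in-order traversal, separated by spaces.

In-order visits the left subtree, then the node, then the right subtree.
At 15: go left to 36.
  At 36: no left child.
  Visit 36.
  At 36: go right to 34.
    At 34: go left to 1.
      At 1: go left to 37.
        37 is a leaf — visit 37.
      Visit 1.
      At 1: no right child.
    Visit 34.
    At 34: no right child.
Visit 15.
At 15: go right to 16.
  At 16: go left to 31.
    At 31: no left child.
    Visit 31.
    At 31: go right to 38.
      At 38: no left child.
      Visit 38.
      At 38: go right to 20.
        At 20: go left to 22.
          22 is a leaf — visit 22.
        Visit 20.
        At 20: no right child.
  Visit 16.
  At 16: go right to 35.
    At 35: go left to 32.
      At 32: no left child.
      Visit 32.
      At 32: go right to 26.
        At 26: go left to 5.
          5 is a leaf — visit 5.
        Visit 26.
        At 26: go right to 7.
          7 is a leaf — visit 7.
    Visit 35.
    At 35: no right child.

36 37 1 34 15 31 38 22 20 16 32 5 26 7 35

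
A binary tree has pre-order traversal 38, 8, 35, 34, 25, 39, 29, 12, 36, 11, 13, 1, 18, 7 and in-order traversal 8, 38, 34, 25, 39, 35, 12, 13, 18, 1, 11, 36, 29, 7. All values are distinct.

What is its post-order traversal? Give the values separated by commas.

The first element of pre-order is the root; it splits in-order into left and right subtrees.
Root 38: left subtree has 1 node {8}, right has 12 {34, 25, 39, 35, 12, 13, 18, 1, 11, 36, 29, 7}.
  Root 35: left subtree has 3 nodes {34, 25, 39}, right has 8 {12, 13, 18, 1, 11, 36, 29, 7}.
    Root 34: left subtree has 0 nodes { }, right has 2 {25, 39}.
      Root 25: left subtree has 0 nodes { }, right has 1 {39}.
    Root 29: left subtree has 6 nodes {12, 13, 18, 1, 11, 36}, right has 1 {7}.
      Root 12: left subtree has 0 nodes { }, right has 5 {13, 18, 1, 11, 36}.
        Root 36: left subtree has 4 nodes {13, 18, 1, 11}, right has 0 { }.
          Root 11: left subtree has 3 nodes {13, 18, 1}, right has 0 { }.
            Root 13: left subtree has 0 nodes { }, right has 2 {18, 1}.
              Root 1: left subtree has 1 node {18}, right has 0 { }.

8, 39, 25, 34, 18, 1, 13, 11, 36, 12, 7, 29, 35, 38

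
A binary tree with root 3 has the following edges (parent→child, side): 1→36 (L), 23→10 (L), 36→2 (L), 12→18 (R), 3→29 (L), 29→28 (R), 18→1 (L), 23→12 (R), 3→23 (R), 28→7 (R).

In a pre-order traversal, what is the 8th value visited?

18

Pre-order visits the node, then its left subtree, then its right subtree.
Visit 3.
At 3: go left to 29.
  Visit 29.
  At 29: no left child.
  At 29: go right to 28.
    Visit 28.
    At 28: no left child.
    At 28: go right to 7.
      7 is a leaf — visit 7.
At 3: go right to 23.
  Visit 23.
  At 23: go left to 10.
    10 is a leaf — visit 10.
  At 23: go right to 12.
    Visit 12.
    At 12: no left child.
    At 12: go right to 18.
      Visit 18.
      At 18: go left to 1.
        Visit 1.
        At 1: go left to 36.
          Visit 36.
          At 36: go left to 2.
            2 is a leaf — visit 2.
          At 36: no right child.
        At 1: no right child.
      At 18: no right child.
Full pre-order sequence: 3, 29, 28, 7, 23, 10, 12, 18, 1, 36, 2.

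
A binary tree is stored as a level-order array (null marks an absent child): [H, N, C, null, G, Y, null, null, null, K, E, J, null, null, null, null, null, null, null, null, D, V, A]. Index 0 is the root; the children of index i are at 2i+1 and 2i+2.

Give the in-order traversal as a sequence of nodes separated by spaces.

N K D G V E A H J Y C

In-order visits the left subtree, then the node, then the right subtree.
At H: go left to N.
  At N: no left child.
  Visit N.
  At N: go right to G.
    At G: go left to K.
      At K: no left child.
      Visit K.
      At K: go right to D.
        D is a leaf — visit D.
    Visit G.
    At G: go right to E.
      At E: go left to V.
        V is a leaf — visit V.
      Visit E.
      At E: go right to A.
        A is a leaf — visit A.
Visit H.
At H: go right to C.
  At C: go left to Y.
    At Y: go left to J.
      J is a leaf — visit J.
    Visit Y.
    At Y: no right child.
  Visit C.
  At C: no right child.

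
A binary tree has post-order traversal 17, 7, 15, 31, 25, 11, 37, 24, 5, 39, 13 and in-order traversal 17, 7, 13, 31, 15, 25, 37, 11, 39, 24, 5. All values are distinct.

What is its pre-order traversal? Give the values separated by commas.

The last element of post-order is the root; it splits in-order into left and right subtrees.
Root 13: left subtree has 2 nodes {17, 7}, right has 8 {31, 15, 25, 37, 11, 39, 24, 5}.
  Root 7: left subtree has 1 node {17}, right has 0 { }.
  Root 39: left subtree has 5 nodes {31, 15, 25, 37, 11}, right has 2 {24, 5}.
    Root 37: left subtree has 3 nodes {31, 15, 25}, right has 1 {11}.
      Root 25: left subtree has 2 nodes {31, 15}, right has 0 { }.
        Root 31: left subtree has 0 nodes { }, right has 1 {15}.
    Root 5: left subtree has 1 node {24}, right has 0 { }.

13, 7, 17, 39, 37, 25, 31, 15, 11, 5, 24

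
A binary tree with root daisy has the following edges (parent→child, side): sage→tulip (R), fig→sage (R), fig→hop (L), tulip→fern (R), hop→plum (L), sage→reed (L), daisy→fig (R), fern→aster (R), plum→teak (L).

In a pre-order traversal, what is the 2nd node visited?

fig

Pre-order visits the node, then its left subtree, then its right subtree.
Visit daisy.
At daisy: no left child.
At daisy: go right to fig.
  Visit fig.
  At fig: go left to hop.
    Visit hop.
    At hop: go left to plum.
      Visit plum.
      At plum: go left to teak.
        teak is a leaf — visit teak.
      At plum: no right child.
    At hop: no right child.
  At fig: go right to sage.
    Visit sage.
    At sage: go left to reed.
      reed is a leaf — visit reed.
    At sage: go right to tulip.
      Visit tulip.
      At tulip: no left child.
      At tulip: go right to fern.
        Visit fern.
        At fern: no left child.
        At fern: go right to aster.
          aster is a leaf — visit aster.
Full pre-order sequence: daisy, fig, hop, plum, teak, sage, reed, tulip, fern, aster.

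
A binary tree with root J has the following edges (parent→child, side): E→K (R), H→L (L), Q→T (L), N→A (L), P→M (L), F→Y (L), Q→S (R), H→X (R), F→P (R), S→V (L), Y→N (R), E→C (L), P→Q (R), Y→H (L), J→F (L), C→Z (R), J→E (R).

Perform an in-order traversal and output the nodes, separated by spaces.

L H X Y A N F M P T Q V S J C Z E K

In-order visits the left subtree, then the node, then the right subtree.
At J: go left to F.
  At F: go left to Y.
    At Y: go left to H.
      At H: go left to L.
        L is a leaf — visit L.
      Visit H.
      At H: go right to X.
        X is a leaf — visit X.
    Visit Y.
    At Y: go right to N.
      At N: go left to A.
        A is a leaf — visit A.
      Visit N.
      At N: no right child.
  Visit F.
  At F: go right to P.
    At P: go left to M.
      M is a leaf — visit M.
    Visit P.
    At P: go right to Q.
      At Q: go left to T.
        T is a leaf — visit T.
      Visit Q.
      At Q: go right to S.
        At S: go left to V.
          V is a leaf — visit V.
        Visit S.
        At S: no right child.
Visit J.
At J: go right to E.
  At E: go left to C.
    At C: no left child.
    Visit C.
    At C: go right to Z.
      Z is a leaf — visit Z.
  Visit E.
  At E: go right to K.
    K is a leaf — visit K.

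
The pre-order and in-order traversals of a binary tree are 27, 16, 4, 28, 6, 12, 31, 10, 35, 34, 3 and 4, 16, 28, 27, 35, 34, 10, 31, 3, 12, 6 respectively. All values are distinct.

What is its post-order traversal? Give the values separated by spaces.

4 28 16 34 35 10 3 31 12 6 27

The first element of pre-order is the root; it splits in-order into left and right subtrees.
Root 27: left subtree has 3 nodes {4, 16, 28}, right has 7 {35, 34, 10, 31, 3, 12, 6}.
  Root 16: left subtree has 1 node {4}, right has 1 {28}.
  Root 6: left subtree has 6 nodes {35, 34, 10, 31, 3, 12}, right has 0 { }.
    Root 12: left subtree has 5 nodes {35, 34, 10, 31, 3}, right has 0 { }.
      Root 31: left subtree has 3 nodes {35, 34, 10}, right has 1 {3}.
        Root 10: left subtree has 2 nodes {35, 34}, right has 0 { }.
          Root 35: left subtree has 0 nodes { }, right has 1 {34}.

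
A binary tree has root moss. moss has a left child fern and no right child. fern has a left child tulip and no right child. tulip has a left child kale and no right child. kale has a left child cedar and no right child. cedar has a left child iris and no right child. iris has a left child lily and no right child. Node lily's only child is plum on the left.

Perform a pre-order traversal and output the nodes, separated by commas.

Pre-order visits the node, then its left subtree, then its right subtree.
Visit moss.
At moss: go left to fern.
  Visit fern.
  At fern: go left to tulip.
    Visit tulip.
    At tulip: go left to kale.
      Visit kale.
      At kale: go left to cedar.
        Visit cedar.
        At cedar: go left to iris.
          Visit iris.
          At iris: go left to lily.
            Visit lily.
            At lily: go left to plum.
              plum is a leaf — visit plum.
            At lily: no right child.
          At iris: no right child.
        At cedar: no right child.
      At kale: no right child.
    At tulip: no right child.
  At fern: no right child.
At moss: no right child.

moss, fern, tulip, kale, cedar, iris, lily, plum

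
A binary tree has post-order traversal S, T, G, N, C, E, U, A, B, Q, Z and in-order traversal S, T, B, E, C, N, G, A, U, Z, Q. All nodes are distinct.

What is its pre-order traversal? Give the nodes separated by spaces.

The last element of post-order is the root; it splits in-order into left and right subtrees.
Root Z: left subtree has 9 nodes {S, T, B, E, C, N, G, A, U}, right has 1 {Q}.
  Root B: left subtree has 2 nodes {S, T}, right has 6 {E, C, N, G, A, U}.
    Root T: left subtree has 1 node {S}, right has 0 { }.
    Root A: left subtree has 4 nodes {E, C, N, G}, right has 1 {U}.
      Root E: left subtree has 0 nodes { }, right has 3 {C, N, G}.
        Root C: left subtree has 0 nodes { }, right has 2 {N, G}.
          Root N: left subtree has 0 nodes { }, right has 1 {G}.

Z B T S A E C N G U Q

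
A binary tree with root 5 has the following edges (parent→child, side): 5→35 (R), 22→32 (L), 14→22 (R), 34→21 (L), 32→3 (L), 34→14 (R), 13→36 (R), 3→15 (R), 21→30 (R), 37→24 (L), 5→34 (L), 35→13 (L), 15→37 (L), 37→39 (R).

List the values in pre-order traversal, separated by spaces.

5 34 21 30 14 22 32 3 15 37 24 39 35 13 36

Pre-order visits the node, then its left subtree, then its right subtree.
Visit 5.
At 5: go left to 34.
  Visit 34.
  At 34: go left to 21.
    Visit 21.
    At 21: no left child.
    At 21: go right to 30.
      30 is a leaf — visit 30.
  At 34: go right to 14.
    Visit 14.
    At 14: no left child.
    At 14: go right to 22.
      Visit 22.
      At 22: go left to 32.
        Visit 32.
        At 32: go left to 3.
          Visit 3.
          At 3: no left child.
          At 3: go right to 15.
            Visit 15.
            At 15: go left to 37.
              Visit 37.
              At 37: go left to 24.
                24 is a leaf — visit 24.
              At 37: go right to 39.
                39 is a leaf — visit 39.
            At 15: no right child.
        At 32: no right child.
      At 22: no right child.
At 5: go right to 35.
  Visit 35.
  At 35: go left to 13.
    Visit 13.
    At 13: no left child.
    At 13: go right to 36.
      36 is a leaf — visit 36.
  At 35: no right child.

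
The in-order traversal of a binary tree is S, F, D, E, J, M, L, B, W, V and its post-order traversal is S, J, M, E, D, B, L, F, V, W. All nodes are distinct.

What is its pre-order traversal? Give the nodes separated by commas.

W, F, S, L, D, E, M, J, B, V

The last element of post-order is the root; it splits in-order into left and right subtrees.
Root W: left subtree has 8 nodes {S, F, D, E, J, M, L, B}, right has 1 {V}.
  Root F: left subtree has 1 node {S}, right has 6 {D, E, J, M, L, B}.
    Root L: left subtree has 4 nodes {D, E, J, M}, right has 1 {B}.
      Root D: left subtree has 0 nodes { }, right has 3 {E, J, M}.
        Root E: left subtree has 0 nodes { }, right has 2 {J, M}.
          Root M: left subtree has 1 node {J}, right has 0 { }.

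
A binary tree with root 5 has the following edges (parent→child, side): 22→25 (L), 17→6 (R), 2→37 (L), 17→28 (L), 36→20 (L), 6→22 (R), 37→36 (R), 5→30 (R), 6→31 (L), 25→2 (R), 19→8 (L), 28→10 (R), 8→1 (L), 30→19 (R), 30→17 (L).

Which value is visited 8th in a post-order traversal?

Post-order visits the left subtree, then the right subtree, then the node.
At 5: no left child.
At 5: go right to 30.
  At 30: go left to 17.
    At 17: go left to 28.
      At 28: no left child.
      At 28: go right to 10.
        10 is a leaf — visit 10.
      Visit 28.
    At 17: go right to 6.
      At 6: go left to 31.
        31 is a leaf — visit 31.
      At 6: go right to 22.
        At 22: go left to 25.
          At 25: no left child.
          At 25: go right to 2.
            At 2: go left to 37.
              At 37: no left child.
              At 37: go right to 36.
                At 36: go left to 20.
                  20 is a leaf — visit 20.
                At 36: no right child.
                Visit 36.
              Visit 37.
            At 2: no right child.
            Visit 2.
          Visit 25.
        At 22: no right child.
        Visit 22.
      Visit 6.
    Visit 17.
  At 30: go right to 19.
    At 19: go left to 8.
      At 8: go left to 1.
        1 is a leaf — visit 1.
      At 8: no right child.
      Visit 8.
    At 19: no right child.
    Visit 19.
  Visit 30.
Visit 5.
Full post-order sequence: 10, 28, 31, 20, 36, 37, 2, 25, 22, 6, 17, 1, 8, 19, 30, 5.

25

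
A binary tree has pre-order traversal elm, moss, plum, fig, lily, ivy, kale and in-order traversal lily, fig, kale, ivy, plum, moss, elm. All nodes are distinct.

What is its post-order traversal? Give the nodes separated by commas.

lily, kale, ivy, fig, plum, moss, elm

The first element of pre-order is the root; it splits in-order into left and right subtrees.
Root elm: left subtree has 6 nodes {lily, fig, kale, ivy, plum, moss}, right has 0 { }.
  Root moss: left subtree has 5 nodes {lily, fig, kale, ivy, plum}, right has 0 { }.
    Root plum: left subtree has 4 nodes {lily, fig, kale, ivy}, right has 0 { }.
      Root fig: left subtree has 1 node {lily}, right has 2 {kale, ivy}.
        Root ivy: left subtree has 1 node {kale}, right has 0 { }.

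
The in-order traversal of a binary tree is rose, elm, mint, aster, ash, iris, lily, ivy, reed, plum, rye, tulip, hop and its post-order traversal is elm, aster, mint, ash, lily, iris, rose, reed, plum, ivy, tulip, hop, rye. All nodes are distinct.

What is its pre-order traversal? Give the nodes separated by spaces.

rye ivy rose iris ash mint elm aster lily plum reed hop tulip

The last element of post-order is the root; it splits in-order into left and right subtrees.
Root rye: left subtree has 10 nodes {rose, elm, mint, aster, ash, iris, lily, ivy, reed, plum}, right has 2 {tulip, hop}.
  Root ivy: left subtree has 7 nodes {rose, elm, mint, aster, ash, iris, lily}, right has 2 {reed, plum}.
    Root rose: left subtree has 0 nodes { }, right has 6 {elm, mint, aster, ash, iris, lily}.
      Root iris: left subtree has 4 nodes {elm, mint, aster, ash}, right has 1 {lily}.
        Root ash: left subtree has 3 nodes {elm, mint, aster}, right has 0 { }.
          Root mint: left subtree has 1 node {elm}, right has 1 {aster}.
    Root plum: left subtree has 1 node {reed}, right has 0 { }.
  Root hop: left subtree has 1 node {tulip}, right has 0 { }.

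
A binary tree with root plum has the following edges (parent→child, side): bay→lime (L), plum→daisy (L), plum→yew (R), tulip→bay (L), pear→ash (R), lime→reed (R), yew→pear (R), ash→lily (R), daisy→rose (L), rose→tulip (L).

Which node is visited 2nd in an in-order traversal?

In-order visits the left subtree, then the node, then the right subtree.
At plum: go left to daisy.
  At daisy: go left to rose.
    At rose: go left to tulip.
      At tulip: go left to bay.
        At bay: go left to lime.
          At lime: no left child.
          Visit lime.
          At lime: go right to reed.
            reed is a leaf — visit reed.
        Visit bay.
        At bay: no right child.
      Visit tulip.
      At tulip: no right child.
    Visit rose.
    At rose: no right child.
  Visit daisy.
  At daisy: no right child.
Visit plum.
At plum: go right to yew.
  At yew: no left child.
  Visit yew.
  At yew: go right to pear.
    At pear: no left child.
    Visit pear.
    At pear: go right to ash.
      At ash: no left child.
      Visit ash.
      At ash: go right to lily.
        lily is a leaf — visit lily.
Full in-order sequence: lime, reed, bay, tulip, rose, daisy, plum, yew, pear, ash, lily.

reed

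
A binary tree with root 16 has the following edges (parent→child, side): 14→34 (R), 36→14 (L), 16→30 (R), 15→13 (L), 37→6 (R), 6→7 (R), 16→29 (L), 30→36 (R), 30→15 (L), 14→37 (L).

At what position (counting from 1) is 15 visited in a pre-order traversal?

Pre-order visits the node, then its left subtree, then its right subtree.
Visit 16.
At 16: go left to 29.
  29 is a leaf — visit 29.
At 16: go right to 30.
  Visit 30.
  At 30: go left to 15.
    Visit 15.
    At 15: go left to 13.
      13 is a leaf — visit 13.
    At 15: no right child.
  At 30: go right to 36.
    Visit 36.
    At 36: go left to 14.
      Visit 14.
      At 14: go left to 37.
        Visit 37.
        At 37: no left child.
        At 37: go right to 6.
          Visit 6.
          At 6: no left child.
          At 6: go right to 7.
            7 is a leaf — visit 7.
      At 14: go right to 34.
        34 is a leaf — visit 34.
    At 36: no right child.
Full pre-order sequence: 16, 29, 30, 15, 13, 36, 14, 37, 6, 7, 34.

4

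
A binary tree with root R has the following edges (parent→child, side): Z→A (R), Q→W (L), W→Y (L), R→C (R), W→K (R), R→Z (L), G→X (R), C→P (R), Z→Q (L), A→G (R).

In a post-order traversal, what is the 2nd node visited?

Post-order visits the left subtree, then the right subtree, then the node.
At R: go left to Z.
  At Z: go left to Q.
    At Q: go left to W.
      At W: go left to Y.
        Y is a leaf — visit Y.
      At W: go right to K.
        K is a leaf — visit K.
      Visit W.
    At Q: no right child.
    Visit Q.
  At Z: go right to A.
    At A: no left child.
    At A: go right to G.
      At G: no left child.
      At G: go right to X.
        X is a leaf — visit X.
      Visit G.
    Visit A.
  Visit Z.
At R: go right to C.
  At C: no left child.
  At C: go right to P.
    P is a leaf — visit P.
  Visit C.
Visit R.
Full post-order sequence: Y, K, W, Q, X, G, A, Z, P, C, R.

K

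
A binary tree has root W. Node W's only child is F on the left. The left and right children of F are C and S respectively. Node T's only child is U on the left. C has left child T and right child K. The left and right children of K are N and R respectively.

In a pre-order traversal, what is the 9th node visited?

S

Pre-order visits the node, then its left subtree, then its right subtree.
Visit W.
At W: go left to F.
  Visit F.
  At F: go left to C.
    Visit C.
    At C: go left to T.
      Visit T.
      At T: go left to U.
        U is a leaf — visit U.
      At T: no right child.
    At C: go right to K.
      Visit K.
      At K: go left to N.
        N is a leaf — visit N.
      At K: go right to R.
        R is a leaf — visit R.
  At F: go right to S.
    S is a leaf — visit S.
At W: no right child.
Full pre-order sequence: W, F, C, T, U, K, N, R, S.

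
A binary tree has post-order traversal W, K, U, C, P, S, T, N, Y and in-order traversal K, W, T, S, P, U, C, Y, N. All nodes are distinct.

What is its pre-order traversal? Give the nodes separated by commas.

Y, T, K, W, S, P, C, U, N

The last element of post-order is the root; it splits in-order into left and right subtrees.
Root Y: left subtree has 7 nodes {K, W, T, S, P, U, C}, right has 1 {N}.
  Root T: left subtree has 2 nodes {K, W}, right has 4 {S, P, U, C}.
    Root K: left subtree has 0 nodes { }, right has 1 {W}.
    Root S: left subtree has 0 nodes { }, right has 3 {P, U, C}.
      Root P: left subtree has 0 nodes { }, right has 2 {U, C}.
        Root C: left subtree has 1 node {U}, right has 0 { }.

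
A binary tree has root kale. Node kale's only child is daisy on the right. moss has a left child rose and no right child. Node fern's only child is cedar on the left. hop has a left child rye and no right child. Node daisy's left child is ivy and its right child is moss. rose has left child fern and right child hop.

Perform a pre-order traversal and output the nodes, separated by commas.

kale, daisy, ivy, moss, rose, fern, cedar, hop, rye

Pre-order visits the node, then its left subtree, then its right subtree.
Visit kale.
At kale: no left child.
At kale: go right to daisy.
  Visit daisy.
  At daisy: go left to ivy.
    ivy is a leaf — visit ivy.
  At daisy: go right to moss.
    Visit moss.
    At moss: go left to rose.
      Visit rose.
      At rose: go left to fern.
        Visit fern.
        At fern: go left to cedar.
          cedar is a leaf — visit cedar.
        At fern: no right child.
      At rose: go right to hop.
        Visit hop.
        At hop: go left to rye.
          rye is a leaf — visit rye.
        At hop: no right child.
    At moss: no right child.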